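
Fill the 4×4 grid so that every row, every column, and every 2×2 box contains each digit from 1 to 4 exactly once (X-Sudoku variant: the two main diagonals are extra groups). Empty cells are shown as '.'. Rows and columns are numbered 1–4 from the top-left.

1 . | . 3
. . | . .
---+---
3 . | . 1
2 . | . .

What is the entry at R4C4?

4

R2C1 = 4 (sole candidate).
R2C3 = 1 (sole candidate).
R2C4 = 2 (sole candidate).
R3C2 = 4 (sole candidate).
R3C3 = 2 (sole candidate).
R4C2 = 1 (sole candidate).
R4C4 = 4: row 4 has {1,2}; col 4 has {1,2,3}; box has {1,2}; main diagonal has {1,2} → only 4 remains.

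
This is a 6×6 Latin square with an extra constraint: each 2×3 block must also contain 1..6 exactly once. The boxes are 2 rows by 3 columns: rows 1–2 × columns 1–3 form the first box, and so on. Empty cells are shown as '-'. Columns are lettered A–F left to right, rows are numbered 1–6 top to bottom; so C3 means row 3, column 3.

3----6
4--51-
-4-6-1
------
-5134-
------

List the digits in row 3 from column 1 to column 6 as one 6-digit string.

542631

E1 = 2: row 1 has {3,6}; col 5 has {1,4}; box has {1,5,6} → only 2 remains.
F2 = 3: row 2 has {1,4,5}; col 6 has {1,6}; box has {1,2,5,6} → only 3 remains.
F5 = 2: row 5 has {1,3,4,5}; col 6 has {1,3,6}; box has {3,4} → only 2 remains.
D6 = 1: row 6 has {}; col 4 has {3,5,6}; box has {2,3,4} → only 1 remains.
F6 = 5: row 6 has {1}; col 6 has {1,2,3,6}; box has {1,2,3,4} → only 5 remains.
B1 = 1: row 1 has {2,3,6}; col 2 has {4,5}; box has {3,4} → only 1 remains.
C1 = 5: row 1 has {1,2,3,6}; col 3 has {1}; box has {1,3,4} → only 5 remains.
D1 = 4: row 1 has {1,2,3,5,6}; col 4 has {1,3,5,6}; box has {1,2,3,5,6} → only 4 remains.
D4 = 2: row 4 has {}; col 4 has {1,3,4,5,6}; box has {1,6} → only 2 remains.
F4 = 4: row 4 has {2}; col 6 has {1,2,3,5,6}; box has {1,2,6} → only 4 remains.
A5 = 6: row 5 has {1,2,3,4,5}; col 1 has {3,4}; box has {1,5} → only 6 remains.
A6 = 2: row 6 has {1,5}; col 1 has {3,4,6}; box has {1,5,6} → only 2 remains.
B6 = 3: row 6 has {1,2,5}; col 2 has {1,4,5}; box has {1,2,5,6} → only 3 remains.
C6 = 4: row 6 has {1,2,3,5}; col 3 has {1,5}; box has {1,2,3,5,6} → only 4 remains.
E6 = 6: row 6 has {1,2,3,4,5}; col 5 has {1,2,4}; box has {1,2,3,4,5} → only 6 remains.
A3 = 5: row 3 has {1,4,6}; col 1 has {2,3,4,6}; box has {4} → only 5 remains.
E3 = 3: row 3 has {1,4,5,6}; col 5 has {1,2,4,6}; box has {1,2,4,6} → only 3 remains.
A4 = 1: row 4 has {2,4}; col 1 has {2,3,4,5,6}; box has {4,5} → only 1 remains.
B4 = 6: row 4 has {1,2,4}; col 2 has {1,3,4,5}; box has {1,4,5} → only 6 remains.
C4 = 3: row 4 has {1,2,4,6}; col 3 has {1,4,5}; box has {1,4,5,6} → only 3 remains.
E4 = 5: row 4 has {1,2,3,4,6}; col 5 has {1,2,3,4,6}; box has {1,2,3,4,6} → only 5 remains.
B2 = 2: row 2 has {1,3,4,5}; col 2 has {1,3,4,5,6}; box has {1,3,4,5} → only 2 remains.
C2 = 6: row 2 has {1,2,3,4,5}; col 3 has {1,3,4,5}; box has {1,2,3,4,5} → only 6 remains.
C3 = 2: row 3 has {1,3,4,5,6}; col 3 has {1,3,4,5,6}; box has {1,3,4,5,6} → only 2 remains.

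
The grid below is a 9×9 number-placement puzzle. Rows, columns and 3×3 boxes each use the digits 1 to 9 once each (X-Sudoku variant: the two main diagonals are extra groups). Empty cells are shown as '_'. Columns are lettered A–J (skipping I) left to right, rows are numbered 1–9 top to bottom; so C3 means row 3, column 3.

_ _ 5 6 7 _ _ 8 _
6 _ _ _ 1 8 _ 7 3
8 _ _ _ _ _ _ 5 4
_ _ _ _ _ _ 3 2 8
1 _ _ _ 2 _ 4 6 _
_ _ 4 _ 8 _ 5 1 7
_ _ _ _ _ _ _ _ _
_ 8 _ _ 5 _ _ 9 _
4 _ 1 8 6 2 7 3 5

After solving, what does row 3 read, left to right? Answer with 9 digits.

817239654

A1 = 3 (sole candidate).
B2 = 4 (sole candidate).
C3 = 7: row 3 has {4,5,8}; col 3 has {1,4,5}; box has {3,4,5,6,8}; main diagonal has {2,3,4,5,9} → only 7 remains.
D4 = 1 (sole candidate).
J5 = 9 (sole candidate).
F6 = 6 (sole candidate).
G7 = 8 (sole candidate).
H7 = 4 (sole candidate).
B9 = 9 (sole candidate).
J1 = 1 (sole candidate).
B1 = 2 (sole candidate).
G1 = 9 (sole candidate).
C2 = 9 (sole candidate).
G2 = 2 (sole candidate).
B3 = 1: row 3 has {4,5,7,8}; col 2 has {2,4,8,9}; box has {2,3,4,5,6,7,8,9} → only 1 remains.
G3 = 6: row 3 has {1,4,5,7,8}; col 7 has {2,3,4,5,7,8,9}; box has {1,2,3,4,5,7,8,9}; anti-diagonal has {1,2,4,7,8} → only 6 remains.
C4 = 6 (sole candidate).
B6 = 3 (sole candidate).
D6 = 9 (sole candidate).
C7 = 3 (sole candidate).
D7 = 7 (sole candidate).
E7 = 9 (sole candidate).
F7 = 1 (sole candidate).
C8 = 2 (sole candidate).
G8 = 1 (sole candidate).
J8 = 6 (sole candidate).
F1 = 4 (sole candidate).
D2 = 5 (sole candidate).
E3 = 3: row 3 has {1,4,5,6,7,8}; col 5 has {1,2,5,6,7,8,9}; box has {1,4,5,6,7,8} → only 3 remains.
F3 = 9: row 3 has {1,3,4,5,6,7,8}; col 6 has {1,2,4,6,8}; box has {1,3,4,5,6,7,8} → only 9 remains.
E4 = 4 (sole candidate).
F4 = 5 (sole candidate).
C5 = 8 (sole candidate).
D5 = 3 (sole candidate).
F5 = 7 (sole candidate).
A6 = 2 (sole candidate).
A7 = 5 (sole candidate).
B7 = 6 (sole candidate).
J7 = 2 (sole candidate).
A8 = 7 (sole candidate).
D8 = 4 (sole candidate).
F8 = 3 (sole candidate).
D3 = 2: row 3 has {1,3,4,5,6,7,8,9}; col 4 has {1,3,4,5,6,7,8,9}; box has {1,3,4,5,6,7,8,9} → only 2 remains.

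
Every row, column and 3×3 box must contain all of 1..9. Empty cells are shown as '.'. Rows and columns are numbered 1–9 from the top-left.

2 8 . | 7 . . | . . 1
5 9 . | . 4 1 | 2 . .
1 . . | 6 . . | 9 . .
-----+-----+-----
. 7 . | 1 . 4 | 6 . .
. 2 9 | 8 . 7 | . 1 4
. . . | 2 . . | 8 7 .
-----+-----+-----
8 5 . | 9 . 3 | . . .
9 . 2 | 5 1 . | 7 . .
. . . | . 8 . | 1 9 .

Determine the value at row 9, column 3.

row 2, column 4 = 3 (sole candidate).
row 4, column 1 = 3 (sole candidate).
row 5, column 1 = 6 (sole candidate).
row 6, column 1 = 4 (sole candidate).
row 6, column 2 = 1 (sole candidate).
row 6, column 3 = 5 (sole candidate).
row 7, column 7 = 4 (sole candidate).
row 8, column 6 = 6 (sole candidate).
row 9, column 1 = 7 (sole candidate).
row 9, column 4 = 4 (sole candidate).
row 9, column 6 = 2 (sole candidate).
row 4, column 3 = 8 (sole candidate).
row 6, column 6 = 9 (sole candidate).
row 6, column 9 = 3 (sole candidate).
row 7, column 5 = 7 (sole candidate).
row 8, column 9 = 8 (sole candidate).
row 1, column 6 = 5 (sole candidate).
row 1, column 7 = 3 (sole candidate).
row 3, column 5 = 2 (sole candidate).
row 3, column 6 = 8 (sole candidate).
row 4, column 5 = 5 (sole candidate).
row 4, column 8 = 2 (sole candidate).
row 4, column 9 = 9 (sole candidate).
row 5, column 5 = 3 (sole candidate).
row 5, column 7 = 5 (sole candidate).
row 6, column 5 = 6 (sole candidate).
row 7, column 8 = 6 (sole candidate).
row 7, column 9 = 2 (sole candidate).
row 8, column 8 = 3 (sole candidate).
row 9, column 9 = 5 (sole candidate).
row 1, column 5 = 9 (sole candidate).
row 1, column 8 = 4 (sole candidate).
row 2, column 8 = 8 (sole candidate).
row 3, column 8 = 5 (sole candidate).
row 3, column 9 = 7 (sole candidate).
row 7, column 3 = 1 (sole candidate).
row 8, column 2 = 4 (sole candidate).
row 1, column 3 = 6 (sole candidate).
row 2, column 3 = 7 (sole candidate).
row 2, column 9 = 6 (sole candidate).
row 3, column 2 = 3 (sole candidate).
row 3, column 3 = 4 (sole candidate).
row 9, column 2 = 6 (sole candidate).
row 9, column 3 = 3: row 9 has {1,2,4,5,6,7,8,9}; col 3 has {1,2,4,5,6,7,8,9}; box has {1,2,4,5,6,7,8,9} → only 3 remains.

3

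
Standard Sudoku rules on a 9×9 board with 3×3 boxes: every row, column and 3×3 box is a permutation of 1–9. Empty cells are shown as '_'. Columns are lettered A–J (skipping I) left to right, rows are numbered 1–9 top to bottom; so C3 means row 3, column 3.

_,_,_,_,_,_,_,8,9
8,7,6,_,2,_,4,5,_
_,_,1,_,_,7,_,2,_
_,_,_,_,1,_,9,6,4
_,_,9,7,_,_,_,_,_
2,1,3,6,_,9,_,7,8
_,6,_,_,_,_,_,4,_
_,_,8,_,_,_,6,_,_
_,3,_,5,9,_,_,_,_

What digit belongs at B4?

8

G3 = 3: row 3 has {1,2,7}; col 7 has {4,6,9}; box has {2,4,5,8,9} → only 3 remains.
J3 = 6: row 3 has {1,2,3,7}; col 9 has {4,8,9}; box has {2,3,4,5,8,9} → only 6 remains.
G6 = 5: row 6 has {1,2,3,6,7,8,9}; col 7 has {3,4,6,9}; box has {4,6,7,8,9} → only 5 remains.
H9 = 1: row 9 has {3,5,9}; col 8 has {2,4,5,6,7,8}; box has {4,6} → only 1 remains.
J2 = 1: row 2 has {2,4,5,6,7,8}; col 9 has {4,6,8,9}; box has {2,3,4,5,6,8,9} → only 1 remains.
H5 = 3: row 5 has {7,9}; col 8 has {1,2,4,5,6,7,8}; box has {4,5,6,7,8,9} → only 3 remains.
J5 = 2: row 5 has {3,7,9}; col 9 has {1,4,6,8,9}; box has {3,4,5,6,7,8,9} → only 2 remains.
E6 = 4: row 6 has {1,2,3,5,6,7,8,9}; col 5 has {1,2,9}; box has {1,6,7,9} → only 4 remains.
H8 = 9: row 8 has {6,8}; col 8 has {1,2,3,4,5,6,7,8}; box has {1,4,6} → only 9 remains.
J9 = 7: row 9 has {1,3,5,9}; col 9 has {1,2,4,6,8,9}; box has {1,4,6,9} → only 7 remains.
G1 = 7: row 1 has {8,9}; col 7 has {3,4,5,6,9}; box has {1,2,3,4,5,6,8,9} → only 7 remains.
F2 = 3: row 2 has {1,2,4,5,6,7,8}; col 6 has {7,9}; box has {2,7} → only 3 remains.
G5 = 1: row 5 has {2,3,7,9}; col 7 has {3,4,5,6,7,9}; box has {2,3,4,5,6,7,8,9} → only 1 remains.
A9 = 4: row 9 has {1,3,5,7,9}; col 1 has {2,8}; box has {3,6,8} → only 4 remains.
C9 = 2: row 9 has {1,3,4,5,7,9}; col 3 has {1,3,6,8,9}; box has {3,4,6,8} → only 2 remains.
G9 = 8: row 9 has {1,2,3,4,5,7,9}; col 7 has {1,3,4,5,6,7,9}; box has {1,4,6,7,9} → only 8 remains.
D2 = 9: row 2 has {1,2,3,4,5,6,7,8}; col 4 has {5,6,7}; box has {2,3,7} → only 9 remains.
G7 = 2: row 7 has {4,6}; col 7 has {1,3,4,5,6,7,8,9}; box has {1,4,6,7,8,9} → only 2 remains.
B8 = 5: row 8 has {6,8,9}; col 2 has {1,3,6,7}; box has {2,3,4,6,8} → only 5 remains.
J8 = 3: row 8 has {5,6,8,9}; col 9 has {1,2,4,6,7,8,9}; box has {1,2,4,6,7,8,9} → only 3 remains.
F9 = 6: row 9 has {1,2,3,4,5,7,8,9}; col 6 has {3,7,9}; box has {5,9} → only 6 remains.
B4 = 8: row 4 has {1,4,6,9}; col 2 has {1,3,5,6,7}; box has {1,2,3,9} → only 8 remains.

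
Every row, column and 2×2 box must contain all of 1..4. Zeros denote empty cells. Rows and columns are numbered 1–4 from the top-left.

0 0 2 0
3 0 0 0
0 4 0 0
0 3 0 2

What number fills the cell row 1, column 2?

row 1, column 2 = 1: row 1 has {2}; col 2 has {3,4}; box has {3} → only 1 remains.

1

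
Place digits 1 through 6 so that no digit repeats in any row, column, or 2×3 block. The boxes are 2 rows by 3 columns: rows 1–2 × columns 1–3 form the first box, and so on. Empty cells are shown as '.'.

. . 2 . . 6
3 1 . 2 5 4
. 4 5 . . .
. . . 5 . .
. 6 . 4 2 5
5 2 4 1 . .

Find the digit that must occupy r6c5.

6

r1c1 = 4 (sole candidate).
r1c2 = 5 (sole candidate).
r1c4 = 3 (sole candidate).
r1c5 = 1 (sole candidate).
r2c3 = 6 (sole candidate).
r3c4 = 6 (sole candidate).
r3c5 = 3 (sole candidate).
r4c2 = 3 (sole candidate).
r4c3 = 1 (sole candidate).
r4c5 = 4 (sole candidate).
r4c6 = 2 (sole candidate).
r5c1 = 1 (sole candidate).
r5c3 = 3 (sole candidate).
r6c5 = 6: row 6 has {1,2,4,5}; col 5 has {1,2,3,4,5}; box has {1,2,4,5} → only 6 remains.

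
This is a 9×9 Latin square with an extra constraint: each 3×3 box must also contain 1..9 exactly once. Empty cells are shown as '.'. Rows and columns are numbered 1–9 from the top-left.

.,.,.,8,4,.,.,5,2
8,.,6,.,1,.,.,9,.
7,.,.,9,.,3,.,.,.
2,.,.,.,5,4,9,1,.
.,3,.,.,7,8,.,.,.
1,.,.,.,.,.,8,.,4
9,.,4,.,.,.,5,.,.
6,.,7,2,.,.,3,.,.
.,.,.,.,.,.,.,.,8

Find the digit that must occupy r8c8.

r1c1 = 3: row 1 has {2,4,5,8}; col 1 has {1,2,6,7,8,9}; box has {6,7,8} → only 3 remains.
r4c3 = 8: row 4 has {1,2,4,5,9}; col 3 has {4,6,7}; box has {1,2,3} → only 8 remains.
r8c8 = 4: row 8 has {2,3,6,7}; col 8 has {1,5,9}; box has {3,5,8} → only 4 remains.

4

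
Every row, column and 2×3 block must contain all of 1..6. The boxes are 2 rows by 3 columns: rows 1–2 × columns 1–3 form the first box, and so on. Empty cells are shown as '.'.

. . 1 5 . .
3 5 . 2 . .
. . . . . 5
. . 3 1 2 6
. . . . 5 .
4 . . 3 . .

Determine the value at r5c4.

r3c4 = 4 (sole candidate).
r3c5 = 3 (sole candidate).
r4c1 = 5 (sole candidate).
r4c2 = 4 (sole candidate).
r5c4 = 6: row 5 has {5}; col 4 has {1,2,3,4,5}; box has {3,5} → only 6 remains.

6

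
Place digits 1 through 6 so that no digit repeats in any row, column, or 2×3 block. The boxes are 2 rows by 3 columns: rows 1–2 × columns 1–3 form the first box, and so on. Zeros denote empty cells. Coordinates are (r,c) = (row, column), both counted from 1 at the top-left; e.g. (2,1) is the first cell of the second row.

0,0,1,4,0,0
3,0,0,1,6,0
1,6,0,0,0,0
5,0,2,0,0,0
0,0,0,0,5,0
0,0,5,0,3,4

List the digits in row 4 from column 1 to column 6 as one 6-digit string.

542316

(1,5) = 2: row 1 has {1,4}; col 5 has {3,5,6}; box has {1,4,6} → only 2 remains.
(2,3) = 4: row 2 has {1,3,6}; col 3 has {1,2,5}; box has {1,3} → only 4 remains.
(2,6) = 5: row 2 has {1,3,4,6}; col 6 has {4}; box has {1,2,4,6} → only 5 remains.
(3,3) = 3: row 3 has {1,6}; col 3 has {1,2,4,5}; box has {1,2,5,6} → only 3 remains.
(3,5) = 4: row 3 has {1,3,6}; col 5 has {2,3,5,6}; box has {} → only 4 remains.
(3,6) = 2: row 3 has {1,3,4,6}; col 6 has {4,5}; box has {4} → only 2 remains.
(4,2) = 4: row 4 has {2,5}; col 2 has {6}; box has {1,2,3,5,6} → only 4 remains.
(4,5) = 1: row 4 has {2,4,5}; col 5 has {2,3,4,5,6}; box has {2,4} → only 1 remains.
(5,3) = 6: row 5 has {5}; col 3 has {1,2,3,4,5}; box has {5} → only 6 remains.
(5,4) = 2: row 5 has {5,6}; col 4 has {1,4}; box has {3,4,5} → only 2 remains.
(5,6) = 1: row 5 has {2,5,6}; col 6 has {2,4,5}; box has {2,3,4,5} → only 1 remains.
(6,1) = 2: row 6 has {3,4,5}; col 1 has {1,3,5}; box has {5,6} → only 2 remains.
(6,2) = 1: row 6 has {2,3,4,5}; col 2 has {4,6}; box has {2,5,6} → only 1 remains.
(6,4) = 6: row 6 has {1,2,3,4,5}; col 4 has {1,2,4}; box has {1,2,3,4,5} → only 6 remains.
(1,1) = 6: row 1 has {1,2,4}; col 1 has {1,2,3,5}; box has {1,3,4} → only 6 remains.
(1,2) = 5: row 1 has {1,2,4,6}; col 2 has {1,4,6}; box has {1,3,4,6} → only 5 remains.
(1,6) = 3: row 1 has {1,2,4,5,6}; col 6 has {1,2,4,5}; box has {1,2,4,5,6} → only 3 remains.
(2,2) = 2: row 2 has {1,3,4,5,6}; col 2 has {1,4,5,6}; box has {1,3,4,5,6} → only 2 remains.
(3,4) = 5: row 3 has {1,2,3,4,6}; col 4 has {1,2,4,6}; box has {1,2,4} → only 5 remains.
(4,4) = 3: row 4 has {1,2,4,5}; col 4 has {1,2,4,5,6}; box has {1,2,4,5} → only 3 remains.
(4,6) = 6: row 4 has {1,2,3,4,5}; col 6 has {1,2,3,4,5}; box has {1,2,3,4,5} → only 6 remains.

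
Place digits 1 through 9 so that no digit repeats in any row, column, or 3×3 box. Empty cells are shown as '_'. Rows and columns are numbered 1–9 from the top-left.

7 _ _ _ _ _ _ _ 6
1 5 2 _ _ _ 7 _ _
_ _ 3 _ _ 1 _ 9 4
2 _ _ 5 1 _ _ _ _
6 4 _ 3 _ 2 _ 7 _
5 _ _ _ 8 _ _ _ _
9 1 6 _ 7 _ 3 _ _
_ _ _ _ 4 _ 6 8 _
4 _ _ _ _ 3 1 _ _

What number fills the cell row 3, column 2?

row 2, column 8 = 3: row 2 has {1,2,5,7}; col 8 has {7,8,9}; box has {4,6,7,9} → only 3 remains.
row 2, column 9 = 8: row 2 has {1,2,3,5,7}; col 9 has {4,6}; box has {3,4,6,7,9} → only 8 remains.
row 3, column 1 = 8: row 3 has {1,3,4,9}; col 1 has {1,2,4,5,6,7,9}; box has {1,2,3,5,7} → only 8 remains.
row 3, column 2 = 6: row 3 has {1,3,4,8,9}; col 2 has {1,4,5}; box has {1,2,3,5,7,8} → only 6 remains.

6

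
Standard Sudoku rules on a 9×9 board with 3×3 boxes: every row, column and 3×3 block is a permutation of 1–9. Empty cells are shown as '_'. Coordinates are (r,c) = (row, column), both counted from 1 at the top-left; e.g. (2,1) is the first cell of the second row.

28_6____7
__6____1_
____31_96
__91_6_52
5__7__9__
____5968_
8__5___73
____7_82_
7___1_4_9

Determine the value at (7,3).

(3,1) = 4 (sole candidate).
(4,1) = 3 (sole candidate).
(4,7) = 7 (sole candidate).
(6,1) = 1 (sole candidate).
(6,9) = 4 (sole candidate).
(7,7) = 1 (sole candidate).
(8,9) = 5 (sole candidate).
(9,8) = 6 (sole candidate).
(2,1) = 9 (sole candidate).
(2,9) = 8 (sole candidate).
(4,2) = 4 (sole candidate).
(4,5) = 8 (sole candidate).
(5,8) = 3 (sole candidate).
(5,9) = 1 (sole candidate).
(8,1) = 6 (sole candidate).
(1,8) = 4 (sole candidate).
(1,5) = 9 (sole candidate).
(1,6) = 5 (sole candidate).
(1,7) = 3 (sole candidate).
(1,3) = 1 (sole candidate).
(2,2) = 3 (hidden single in row 2).
(2,7) = 5 (hidden single in row 2).
(2,6) = 7 (hidden single in row 2).
(3,7) = 2 (sole candidate).
(3,4) = 8 (sole candidate).
(5,3) = 8 (hidden single in row 5).
(5,2) = 6 (hidden single in row 5).
(6,4) = 3 (hidden single in row 6).
(9,4) = 2 (sole candidate).
(2,4) = 4 (sole candidate).
(2,5) = 2 (sole candidate).
(5,5) = 4 (sole candidate).
(5,6) = 2 (sole candidate).
(7,5) = 6 (sole candidate).
(7,6) = 4 (sole candidate).
(8,4) = 9 (sole candidate).
(8,6) = 3 (sole candidate).
(9,2) = 5 (sole candidate).
(9,3) = 3 (sole candidate).
(9,6) = 8 (sole candidate).
(3,2) = 7 (sole candidate).
(3,3) = 5 (sole candidate).
(6,2) = 2 (sole candidate).
(6,3) = 7 (sole candidate).
(7,2) = 9 (sole candidate).
(7,3) = 2: row 7 has {1,3,4,5,6,7,8,9}; col 3 has {1,3,5,6,7,8,9}; box has {3,5,6,7,8,9} → only 2 remains.

2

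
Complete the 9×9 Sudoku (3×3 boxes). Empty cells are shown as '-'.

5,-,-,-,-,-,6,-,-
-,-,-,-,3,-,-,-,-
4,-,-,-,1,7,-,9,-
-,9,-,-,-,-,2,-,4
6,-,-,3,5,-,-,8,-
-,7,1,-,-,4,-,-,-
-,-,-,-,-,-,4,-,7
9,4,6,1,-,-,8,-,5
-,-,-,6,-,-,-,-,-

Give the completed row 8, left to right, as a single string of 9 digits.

946173825

r5c2 = 2 (sole candidate).
r5c3 = 4 (sole candidate).
r3c2 = 6 (hidden single in row 3).
r2c6 = 6 (hidden single in row 2).
r5c7 = 7 (hidden single in row 5).
r7c8 = 6 (hidden single in row 7).
r4c5 = 6 (hidden single in row 4).
r4c4 = 7 (hidden single in row 4).
r6c9 = 6 (hidden single in row 6).
r8c5 = 7: in row 8, 7 can only go here (every other open cell in that row sees a 7).
r9c5 = 4 (hidden single in row 9).
r4c3 = 5 (hidden single in box 4).
Singles propagation stalls before every target cell is settled. Branch on r2c7 (candidates {1,5}).
  Try r2c7 = 5: this forces r3c7=3, r6c7=9, r9c7=1, r5c9=1, r4c8=3, r5c6=9, r6c8=5, r8c8=2; then r9c8 has no candidate left — contradiction.
So r2c7 = 1.
r2c2 = 8 (sole candidate).
r2c9 = 2 (sole candidate).
r2c1 = 7 (sole candidate).
r2c3 = 9 (sole candidate).
r1c2 = 1 (hidden single in row 1).
r1c8 = 7 (hidden single in row 1).
r1c4 = 4 (hidden single in row 1).
r2c4 = 5 (sole candidate).
r2c8 = 4 (sole candidate).
r3c7 = 5 (hidden single in row 3).
r6c8 = 5 (hidden single in row 6).
r7c1 = 1 (hidden single in row 7).
r9c3 = 7 (hidden single in row 9).
r9c1 = 2 (hidden single in column 1).
r9c6 = 8 (hidden single in row 9).
r4c6 = 1 (sole candidate).
r4c8 = 3 (sole candidate).
r5c6 = 9 (sole candidate).
r5c9 = 1 (sole candidate).
r6c7 = 9 (sole candidate).
r8c8 = 2: row 8 has {1,4,5,6,7,8,9}; col 8 has {3,4,5,6,7,8,9}; box has {4,5,6,7,8} → only 2 remains.
r9c7 = 3 (sole candidate).
r9c8 = 1 (sole candidate).
r9c9 = 9 (sole candidate).
r1c6 = 2 (sole candidate).
r3c4 = 8 (sole candidate).
r3c9 = 3 (sole candidate).
r4c1 = 8 (sole candidate).
r6c1 = 3 (sole candidate).
r6c4 = 2 (sole candidate).
r6c5 = 8 (sole candidate).
r7c4 = 9 (sole candidate).
r7c5 = 2 (sole candidate).
r8c6 = 3: row 8 has {1,2,4,5,6,7,8,9}; col 6 has {1,2,4,6,7,8,9}; box has {1,2,4,6,7,8,9} → only 3 remains.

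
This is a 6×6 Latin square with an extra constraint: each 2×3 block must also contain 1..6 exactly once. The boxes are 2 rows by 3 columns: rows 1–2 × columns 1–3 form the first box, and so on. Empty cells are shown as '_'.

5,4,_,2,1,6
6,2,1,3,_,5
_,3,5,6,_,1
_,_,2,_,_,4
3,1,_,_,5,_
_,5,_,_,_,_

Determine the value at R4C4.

5

R1C3 = 3: row 1 has {1,2,4,5,6}; col 3 has {1,2,5}; box has {1,2,4,5,6} → only 3 remains.
R2C5 = 4: row 2 has {1,2,3,5,6}; col 5 has {1,5}; box has {1,2,3,5,6} → only 4 remains.
R3C1 = 4: row 3 has {1,3,5,6}; col 1 has {3,5,6}; box has {2,3,5} → only 4 remains.
R3C5 = 2: row 3 has {1,3,4,5,6}; col 5 has {1,4,5}; box has {1,4,6} → only 2 remains.
R4C1 = 1: row 4 has {2,4}; col 1 has {3,4,5,6}; box has {2,3,4,5} → only 1 remains.
R4C2 = 6: row 4 has {1,2,4}; col 2 has {1,2,3,4,5}; box has {1,2,3,4,5} → only 6 remains.
R4C4 = 5: row 4 has {1,2,4,6}; col 4 has {2,3,6}; box has {1,2,4,6} → only 5 remains.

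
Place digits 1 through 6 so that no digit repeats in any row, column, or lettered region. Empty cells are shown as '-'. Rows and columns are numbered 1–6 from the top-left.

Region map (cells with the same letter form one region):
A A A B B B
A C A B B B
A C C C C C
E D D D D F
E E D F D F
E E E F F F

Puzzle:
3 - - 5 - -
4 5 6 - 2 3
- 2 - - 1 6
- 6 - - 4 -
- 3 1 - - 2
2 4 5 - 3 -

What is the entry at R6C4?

R1C2 = 1: row 1 has {3,5}; col 2 has {2,3,4,5,6}; region has {3,4,6} → only 1 remains.
R1C3 = 2: row 1 has {1,3,5}; col 3 has {1,5,6}; region has {1,3,4,6} → only 2 remains.
R1C5 = 6: row 1 has {1,2,3,5}; col 5 has {1,2,3,4}; region has {2,3,5} → only 6 remains.
R1C6 = 4: row 1 has {1,2,3,5,6}; col 6 has {2,3,6}; region has {2,3,5,6} → only 4 remains.
R2C4 = 1: row 2 has {2,3,4,5,6}; col 4 has {5}; region has {2,3,4,5,6} → only 1 remains.
R3C1 = 5: row 3 has {1,2,6}; col 1 has {2,3,4}; region has {1,2,3,4,6} → only 5 remains.
R4C1 = 1: row 4 has {4,6}; col 1 has {2,3,4,5}; region has {2,3,4,5} → only 1 remains.
R4C3 = 3: row 4 has {1,4,6}; col 3 has {1,2,5,6}; region has {1,4,6} → only 3 remains.
R4C4 = 2: row 4 has {1,3,4,6}; col 4 has {1,5}; region has {1,3,4,6} → only 2 remains.
R4C6 = 5: row 4 has {1,2,3,4,6}; col 6 has {2,3,4,6}; region has {2,3} → only 5 remains.
R5C1 = 6: row 5 has {1,2,3}; col 1 has {1,2,3,4,5}; region has {1,2,3,4,5} → only 6 remains.
R5C4 = 4: row 5 has {1,2,3,6}; col 4 has {1,2,5}; region has {2,3,5} → only 4 remains.
R5C5 = 5: row 5 has {1,2,3,4,6}; col 5 has {1,2,3,4,6}; region has {1,2,3,4,6} → only 5 remains.
R6C4 = 6: row 6 has {2,3,4,5}; col 4 has {1,2,4,5}; region has {2,3,4,5} → only 6 remains.

6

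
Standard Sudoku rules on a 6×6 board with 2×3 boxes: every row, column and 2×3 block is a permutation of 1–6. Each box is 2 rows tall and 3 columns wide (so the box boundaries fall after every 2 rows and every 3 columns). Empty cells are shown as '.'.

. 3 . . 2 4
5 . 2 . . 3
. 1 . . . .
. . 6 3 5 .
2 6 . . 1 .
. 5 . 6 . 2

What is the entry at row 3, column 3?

row 1, column 3 = 1: row 1 has {2,3,4}; col 3 has {2,6}; box has {2,3,5} → only 1 remains.
row 1, column 4 = 5: row 1 has {1,2,3,4}; col 4 has {3,6}; box has {2,3,4} → only 5 remains.
row 2, column 2 = 4: row 2 has {2,3,5}; col 2 has {1,3,5,6}; box has {1,2,3,5} → only 4 remains.
row 2, column 4 = 1: row 2 has {2,3,4,5}; col 4 has {3,5,6}; box has {2,3,4,5} → only 1 remains.
row 2, column 5 = 6: row 2 has {1,2,3,4,5}; col 5 has {1,2,5}; box has {1,2,3,4,5} → only 6 remains.
row 3, column 5 = 4: row 3 has {1}; col 5 has {1,2,5,6}; box has {3,5} → only 4 remains.
row 3, column 6 = 6: row 3 has {1,4}; col 6 has {2,3,4}; box has {3,4,5} → only 6 remains.
row 4, column 1 = 4: row 4 has {3,5,6}; col 1 has {2,5}; box has {1,6} → only 4 remains.
row 4, column 2 = 2: row 4 has {3,4,5,6}; col 2 has {1,3,4,5,6}; box has {1,4,6} → only 2 remains.
row 4, column 6 = 1: row 4 has {2,3,4,5,6}; col 6 has {2,3,4,6}; box has {3,4,5,6} → only 1 remains.
row 5, column 4 = 4: row 5 has {1,2,6}; col 4 has {1,3,5,6}; box has {1,2,6} → only 4 remains.
row 5, column 6 = 5: row 5 has {1,2,4,6}; col 6 has {1,2,3,4,6}; box has {1,2,4,6} → only 5 remains.
row 6, column 5 = 3: row 6 has {2,5,6}; col 5 has {1,2,4,5,6}; box has {1,2,4,5,6} → only 3 remains.
row 1, column 1 = 6: row 1 has {1,2,3,4,5}; col 1 has {2,4,5}; box has {1,2,3,4,5} → only 6 remains.
row 3, column 1 = 3: row 3 has {1,4,6}; col 1 has {2,4,5,6}; box has {1,2,4,6} → only 3 remains.
row 3, column 3 = 5: row 3 has {1,3,4,6}; col 3 has {1,2,6}; box has {1,2,3,4,6} → only 5 remains.

5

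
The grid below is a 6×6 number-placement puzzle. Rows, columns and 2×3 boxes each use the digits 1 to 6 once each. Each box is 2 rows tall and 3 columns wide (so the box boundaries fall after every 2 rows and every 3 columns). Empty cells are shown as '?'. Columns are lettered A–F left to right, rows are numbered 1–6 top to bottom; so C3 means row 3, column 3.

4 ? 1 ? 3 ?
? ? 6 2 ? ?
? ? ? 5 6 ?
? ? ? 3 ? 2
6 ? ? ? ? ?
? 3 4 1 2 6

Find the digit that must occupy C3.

D1 = 6: row 1 has {1,3,4}; col 4 has {1,2,3,5}; box has {2,3} → only 6 remains.
F1 = 5: row 1 has {1,3,4,6}; col 6 has {2,6}; box has {2,3,6} → only 5 remains.
B2 = 5: row 2 has {2,6}; col 2 has {3}; box has {1,4,6} → only 5 remains.
C4 = 5: row 4 has {2,3}; col 3 has {1,4,6}; box has {} → only 5 remains.
C5 = 2: row 5 has {6}; col 3 has {1,4,5,6}; box has {3,4,6} → only 2 remains.
D5 = 4: row 5 has {2,6}; col 4 has {1,2,3,5,6}; box has {1,2,6} → only 4 remains.
E5 = 5: row 5 has {2,4,6}; col 5 has {2,3,6}; box has {1,2,4,6} → only 5 remains.
F5 = 3: row 5 has {2,4,5,6}; col 6 has {2,5,6}; box has {1,2,4,5,6} → only 3 remains.
A6 = 5: row 6 has {1,2,3,4,6}; col 1 has {4,6}; box has {2,3,4,6} → only 5 remains.
B1 = 2: row 1 has {1,3,4,5,6}; col 2 has {3,5}; box has {1,4,5,6} → only 2 remains.
A2 = 3: row 2 has {2,5,6}; col 1 has {4,5,6}; box has {1,2,4,5,6} → only 3 remains.
C3 = 3: row 3 has {5,6}; col 3 has {1,2,4,5,6}; box has {5} → only 3 remains.

3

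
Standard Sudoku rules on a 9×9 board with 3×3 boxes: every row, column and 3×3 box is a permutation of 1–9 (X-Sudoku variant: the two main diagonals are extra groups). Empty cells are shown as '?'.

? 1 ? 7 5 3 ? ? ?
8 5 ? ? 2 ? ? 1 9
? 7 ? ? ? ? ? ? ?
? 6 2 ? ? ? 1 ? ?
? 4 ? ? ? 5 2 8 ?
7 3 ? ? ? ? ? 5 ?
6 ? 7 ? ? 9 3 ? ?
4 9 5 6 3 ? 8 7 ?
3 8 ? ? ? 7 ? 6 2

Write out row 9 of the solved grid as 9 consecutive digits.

381547962

r1c1 = 9 (sole candidate).
r2c4 = 4 (sole candidate).
r2c6 = 6 (sole candidate).
r2c7 = 7 (sole candidate).
r3c1 = 2 (sole candidate).
r4c1 = 5 (sole candidate).
r4c4 = 8 (sole candidate).
r4c6 = 4 (sole candidate).
r5c1 = 1 (sole candidate).
r5c3 = 9 (sole candidate).
r5c4 = 3 (sole candidate).
r5c5 = 6 (sole candidate).
r5c9 = 7 (sole candidate).
r6c3 = 8 (sole candidate).
r6c4 = 2 (sole candidate).
r6c6 = 1 (sole candidate).
r7c2 = 2 (sole candidate).
r7c8 = 4 (sole candidate).
r8c6 = 2 (sole candidate).
r8c9 = 1 (sole candidate).
r9c3 = 1: row 9 has {2,3,6,7,8}; col 3 has {2,5,7,8,9}; box has {2,3,4,5,6,7,8,9} → only 1 remains.
r9c4 = 5: row 9 has {1,2,3,6,7,8}; col 4 has {2,3,4,6,7,8}; box has {2,3,6,7,9} → only 5 remains.
r9c5 = 4: row 9 has {1,2,3,5,6,7,8}; col 5 has {2,3,5,6}; box has {2,3,5,6,7,9} → only 4 remains.
r9c7 = 9: row 9 has {1,2,3,4,5,6,7,8}; col 7 has {1,2,3,7,8}; box has {1,2,3,4,6,7,8} → only 9 remains.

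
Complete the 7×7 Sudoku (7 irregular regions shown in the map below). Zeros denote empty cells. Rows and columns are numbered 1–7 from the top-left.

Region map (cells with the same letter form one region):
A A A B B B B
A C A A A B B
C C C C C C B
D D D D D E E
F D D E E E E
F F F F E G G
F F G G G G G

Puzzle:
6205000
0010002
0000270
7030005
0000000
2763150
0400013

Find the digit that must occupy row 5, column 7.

row 6, column 7 = 4 (sole candidate).
row 7, column 1 = 5 (sole candidate).
row 5, column 1 = 1 (sole candidate).
row 1, column 7 = 1 (hidden single in row 1).
row 3, column 7 = 6 (sole candidate).
row 5, column 7 = 7: row 5 has {1}; col 7 has {1,2,3,4,5,6}; region has {1,5} → only 7 remains.

7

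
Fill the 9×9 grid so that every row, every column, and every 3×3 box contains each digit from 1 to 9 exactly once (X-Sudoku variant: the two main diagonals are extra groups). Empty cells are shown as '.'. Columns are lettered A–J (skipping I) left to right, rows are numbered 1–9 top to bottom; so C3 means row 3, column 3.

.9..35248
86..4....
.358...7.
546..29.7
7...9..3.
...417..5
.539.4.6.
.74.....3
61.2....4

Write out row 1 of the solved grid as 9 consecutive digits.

197635248

A1 = 1: row 1 has {2,3,4,5,8,9}; col 1 has {5,6,7,8}; box has {3,5,6,8,9}; main diagonal has {4,5,6,7,9} → only 1 remains.
C1 = 7: row 1 has {1,2,3,4,5,8,9}; col 3 has {3,4,5,6}; box has {1,3,5,6,8,9} → only 7 remains.
D1 = 6: row 1 has {1,2,3,4,5,7,8,9}; col 4 has {2,4,8,9}; box has {3,4,5,8} → only 6 remains.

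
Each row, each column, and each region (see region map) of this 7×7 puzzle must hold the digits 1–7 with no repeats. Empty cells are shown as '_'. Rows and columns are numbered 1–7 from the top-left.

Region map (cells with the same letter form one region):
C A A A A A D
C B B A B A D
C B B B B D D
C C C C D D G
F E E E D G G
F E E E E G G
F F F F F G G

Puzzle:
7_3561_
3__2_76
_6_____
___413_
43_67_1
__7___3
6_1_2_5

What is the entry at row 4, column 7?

7

row 1, column 2 = 4 (sole candidate).
row 1, column 7 = 2 (sole candidate).
row 3, column 7 = 4 (sole candidate).
row 4, column 7 = 7: row 4 has {1,3,4}; col 7 has {1,2,3,4,5,6}; region has {1,3,5} → only 7 remains.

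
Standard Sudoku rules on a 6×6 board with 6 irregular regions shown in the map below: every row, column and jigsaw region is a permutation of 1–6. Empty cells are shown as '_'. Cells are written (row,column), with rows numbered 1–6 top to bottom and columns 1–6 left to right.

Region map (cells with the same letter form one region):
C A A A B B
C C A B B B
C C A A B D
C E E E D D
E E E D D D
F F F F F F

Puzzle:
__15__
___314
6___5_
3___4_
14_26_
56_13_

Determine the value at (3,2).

(1,5) = 2 (sole candidate).
(1,6) = 6 (sole candidate).
(2,1) = 2 (sole candidate).
(2,2) = 5 (sole candidate).
(2,3) = 6 (sole candidate).
(3,2) = 1: row 3 has {5,6}; col 2 has {4,5,6}; region has {2,3,5,6} → only 1 remains.

1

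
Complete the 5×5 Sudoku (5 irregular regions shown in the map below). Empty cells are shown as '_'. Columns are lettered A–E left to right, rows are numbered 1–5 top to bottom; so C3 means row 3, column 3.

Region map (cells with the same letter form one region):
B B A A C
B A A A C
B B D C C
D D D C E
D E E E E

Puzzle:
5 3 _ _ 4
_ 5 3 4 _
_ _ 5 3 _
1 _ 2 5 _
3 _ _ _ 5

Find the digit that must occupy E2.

1

C1 = 1: row 1 has {3,4,5}; col 3 has {2,3,5}; region has {3,4,5} → only 1 remains.
D1 = 2: row 1 has {1,3,4,5}; col 4 has {3,4,5}; region has {1,3,4,5} → only 2 remains.
A2 = 2: row 2 has {3,4,5}; col 1 has {1,3,5}; region has {3,5} → only 2 remains.
E2 = 1: row 2 has {2,3,4,5}; col 5 has {4,5}; region has {3,4,5} → only 1 remains.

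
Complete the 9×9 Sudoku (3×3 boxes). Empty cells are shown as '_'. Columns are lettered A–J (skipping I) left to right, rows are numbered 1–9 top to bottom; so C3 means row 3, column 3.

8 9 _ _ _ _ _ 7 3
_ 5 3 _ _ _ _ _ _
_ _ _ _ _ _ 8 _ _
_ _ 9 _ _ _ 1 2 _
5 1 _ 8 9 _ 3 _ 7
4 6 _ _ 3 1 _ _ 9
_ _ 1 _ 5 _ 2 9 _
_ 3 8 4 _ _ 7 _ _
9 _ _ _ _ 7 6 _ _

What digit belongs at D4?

C5 = 2 (sole candidate).
C6 = 7 (sole candidate).
G6 = 5 (sole candidate).
H6 = 8 (sole candidate).
G1 = 4 (sole candidate).
G2 = 9 (sole candidate).
A4 = 3 (sole candidate).
B4 = 8 (sole candidate).
D6 = 2 (sole candidate).
C1 = 6 (sole candidate).
C3 = 4 (sole candidate).
C9 = 5 (sole candidate).
F8 = 9 (hidden single in row 8).
D3 = 9 (hidden single in row 3).
F3 = 3 (hidden single in row 3).
D7 = 3 (hidden single in row 7).
D9 = 1 (sole candidate).
D1 = 5 (sole candidate).
F1 = 2 (sole candidate).
E1 = 1 (sole candidate).
F4 = 5 (hidden single in row 4).
H9 = 3 (hidden single in row 9).
H5 = 4 (hidden single in column 8).
J4 = 6 (sole candidate).
F5 = 6 (sole candidate).
F7 = 8 (sole candidate).
J7 = 4 (sole candidate).
E9 = 2 (sole candidate).
J9 = 8 (sole candidate).
F2 = 4 (sole candidate).
D4 = 7: row 4 has {1,2,3,5,6,8,9}; col 4 has {1,2,3,4,5,8,9}; box has {1,2,3,5,6,8,9} → only 7 remains.

7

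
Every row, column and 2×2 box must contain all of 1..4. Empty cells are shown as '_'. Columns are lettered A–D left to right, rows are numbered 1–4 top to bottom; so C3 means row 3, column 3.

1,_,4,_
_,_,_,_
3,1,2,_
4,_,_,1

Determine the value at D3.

4

A2 = 2 (sole candidate).
D2 = 3 (sole candidate).
D3 = 4: row 3 has {1,2,3}; col 4 has {1,3}; box has {1,2} → only 4 remains.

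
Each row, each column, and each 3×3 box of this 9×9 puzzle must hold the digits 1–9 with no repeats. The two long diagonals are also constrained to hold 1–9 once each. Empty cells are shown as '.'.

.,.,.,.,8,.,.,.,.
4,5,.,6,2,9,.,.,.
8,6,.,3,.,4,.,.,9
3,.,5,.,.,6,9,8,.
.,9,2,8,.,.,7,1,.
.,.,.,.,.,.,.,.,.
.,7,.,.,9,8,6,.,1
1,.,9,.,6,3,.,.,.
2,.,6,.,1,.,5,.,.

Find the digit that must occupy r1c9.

r3c7 = 1 (sole candidate).
r5c1 = 6 (sole candidate).
r5c6 = 5 (sole candidate).
r6c1 = 7 (sole candidate).
r7c1 = 5 (sole candidate).
r9c6 = 7 (sole candidate).
r1c1 = 9 (sole candidate).
r1c6 = 1 (sole candidate).
r3c3 = 7 (sole candidate).
r3c5 = 5 (sole candidate).
r3c8 = 2 (sole candidate).
r6c6 = 2 (sole candidate).
r8c8 = 4 (sole candidate).
r9c4 = 4 (sole candidate).
r1c3 = 3 (sole candidate).
r1c4 = 7 (sole candidate).
r1c7 = 4 (sole candidate).
r1c9 = 5: row 1 has {1,3,4,7,8,9}; col 9 has {1,9}; box has {1,2,4,9}; anti-diagonal has {1,2,6} → only 5 remains.

5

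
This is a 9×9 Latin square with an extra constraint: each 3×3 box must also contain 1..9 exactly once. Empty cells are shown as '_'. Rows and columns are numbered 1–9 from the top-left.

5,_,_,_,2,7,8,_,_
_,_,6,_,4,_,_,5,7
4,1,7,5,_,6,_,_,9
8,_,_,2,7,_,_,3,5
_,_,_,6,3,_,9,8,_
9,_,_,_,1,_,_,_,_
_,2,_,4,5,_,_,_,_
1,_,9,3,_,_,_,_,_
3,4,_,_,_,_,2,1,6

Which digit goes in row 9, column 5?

9

row 1, column 3 = 3 (sole candidate).
row 2, column 1 = 2 (sole candidate).
row 3, column 5 = 8 (sole candidate).
row 3, column 7 = 3 (sole candidate).
row 3, column 8 = 2 (sole candidate).
row 4, column 2 = 6 (sole candidate).
row 5, column 1 = 7 (sole candidate).
row 5, column 2 = 5 (sole candidate).
row 5, column 6 = 4 (sole candidate).
row 6, column 2 = 3 (sole candidate).
row 6, column 4 = 8 (sole candidate).
row 6, column 6 = 5 (sole candidate).
row 7, column 1 = 6 (sole candidate).
row 7, column 3 = 8 (sole candidate).
row 7, column 7 = 7 (sole candidate).
row 7, column 8 = 9 (sole candidate).
row 7, column 9 = 3 (sole candidate).
row 8, column 2 = 7 (sole candidate).
row 8, column 5 = 6 (sole candidate).
row 8, column 8 = 4 (sole candidate).
row 8, column 9 = 8 (sole candidate).
row 9, column 3 = 5 (sole candidate).
row 9, column 5 = 9: row 9 has {1,2,3,4,5,6}; col 5 has {1,2,3,4,5,6,7,8}; box has {3,4,5,6} → only 9 remains.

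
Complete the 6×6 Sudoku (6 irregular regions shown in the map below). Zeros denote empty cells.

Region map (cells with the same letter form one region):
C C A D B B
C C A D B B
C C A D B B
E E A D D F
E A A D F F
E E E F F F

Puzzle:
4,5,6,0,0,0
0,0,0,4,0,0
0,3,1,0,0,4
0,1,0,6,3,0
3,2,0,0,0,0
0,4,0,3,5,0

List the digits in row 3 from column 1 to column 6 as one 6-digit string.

r2c2 = 6 (sole candidate).
r3c1 = 2: row 3 has {1,3,4}; col 1 has {3,4}; region has {3,4,5,6} → only 2 remains.
r3c4 = 5: row 3 has {1,2,3,4}; col 4 has {3,4,6}; region has {3,4,6} → only 5 remains.
r3c5 = 6: row 3 has {1,2,3,4,5}; col 5 has {3,5}; region has {4} → only 6 remains.

231564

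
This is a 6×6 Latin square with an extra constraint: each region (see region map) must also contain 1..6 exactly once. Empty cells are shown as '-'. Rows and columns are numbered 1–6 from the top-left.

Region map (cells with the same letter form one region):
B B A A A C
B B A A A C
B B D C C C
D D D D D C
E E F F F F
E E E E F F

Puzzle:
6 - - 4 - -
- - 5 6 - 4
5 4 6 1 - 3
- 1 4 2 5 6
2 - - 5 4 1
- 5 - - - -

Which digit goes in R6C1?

4

R3C5 = 2 (sole candidate).
R4C1 = 3 (sole candidate).
R5C3 = 3 (sole candidate).
R6C3 = 1 (sole candidate).
R6C4 = 3 (sole candidate).
R6C5 = 6 (sole candidate).
R6C6 = 2 (sole candidate).
R1C3 = 2 (sole candidate).
R1C6 = 5 (sole candidate).
R2C1 = 1 (sole candidate).
R2C5 = 3 (sole candidate).
R5C2 = 6 (sole candidate).
R6C1 = 4: row 6 has {1,2,3,5,6}; col 1 has {1,2,3,5,6}; region has {1,2,3,5,6} → only 4 remains.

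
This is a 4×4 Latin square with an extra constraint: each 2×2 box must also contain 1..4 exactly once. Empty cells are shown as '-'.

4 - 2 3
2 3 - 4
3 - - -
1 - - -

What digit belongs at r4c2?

r1c2 = 1: row 1 has {2,3,4}; col 2 has {3}; box has {2,3,4} → only 1 remains.
r2c3 = 1: row 2 has {2,3,4}; col 3 has {2}; box has {2,3,4} → only 1 remains.
r3c3 = 4: row 3 has {3}; col 3 has {1,2}; box has {} → only 4 remains.
r4c3 = 3: row 4 has {1}; col 3 has {1,2,4}; box has {4} → only 3 remains.
r4c4 = 2: row 4 has {1,3}; col 4 has {3,4}; box has {3,4} → only 2 remains.
r3c2 = 2: row 3 has {3,4}; col 2 has {1,3}; box has {1,3} → only 2 remains.
r3c4 = 1: row 3 has {2,3,4}; col 4 has {2,3,4}; box has {2,3,4} → only 1 remains.
r4c2 = 4: row 4 has {1,2,3}; col 2 has {1,2,3}; box has {1,2,3} → only 4 remains.

4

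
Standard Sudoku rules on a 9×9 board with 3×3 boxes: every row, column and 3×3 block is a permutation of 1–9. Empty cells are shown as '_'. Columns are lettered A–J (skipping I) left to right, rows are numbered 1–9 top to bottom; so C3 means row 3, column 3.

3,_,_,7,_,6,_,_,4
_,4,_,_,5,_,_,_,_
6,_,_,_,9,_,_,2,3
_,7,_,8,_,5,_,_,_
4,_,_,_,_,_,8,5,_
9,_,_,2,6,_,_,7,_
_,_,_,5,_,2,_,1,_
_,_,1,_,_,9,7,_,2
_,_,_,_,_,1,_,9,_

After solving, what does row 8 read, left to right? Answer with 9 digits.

531689742

H1 = 8 (sole candidate).
H2 = 6 (sole candidate).
J6 = 1 (sole candidate).
C3 = 7 (hidden single in row 3).
J2 = 7 (hidden single in row 2).
D5 = 9 (hidden single in column 4).
J5 = 6 (sole candidate).
J7 = 8 (sole candidate).
J9 = 5 (sole candidate).
J4 = 9 (sole candidate).
A7 = 7 (sole candidate).
C4 = 6 (hidden single in row 4).
E9 = 7 (hidden single in row 9).
F5 = 7 (hidden single in row 5).
A8 = 5: in column 1, 5 can only go here (every other open cell in that column sees a 5).
E1 = 2 (hidden single in column 5).
E8 = 8: in column 5, 8 can only go here (every other open cell in that column sees an 8).
G4 = 2 (hidden single in column 7).
A4 = 1 (sole candidate).
E5 = 1 (hidden single in row 5).
Singles propagation stalls; H8 is still open with candidates {3,4}.
  Try H8 = 3: this forces H4=4, G6=3, B8=6, D8=4; then column 5 has no cell left for 4 — contradiction.
So H8 = 4.
H4 = 3 (sole candidate).
G6 = 4 (sole candidate).
E4 = 4 (sole candidate).
F6 = 3 (sole candidate).
E7 = 3 (sole candidate).
G7 = 6 (sole candidate).
D8 = 6: row 8 has {1,2,4,5,7,8,9}; col 4 has {2,5,7,8,9}; box has {1,2,3,5,7,8,9} → only 6 remains.
D9 = 4 (sole candidate).
G9 = 3 (sole candidate).
F2 = 8 (sole candidate).
D3 = 1 (sole candidate).
F3 = 4 (sole candidate).
G3 = 5 (sole candidate).
B7 = 9 (sole candidate).
C7 = 4 (sole candidate).
B8 = 3: row 8 has {1,2,4,5,6,7,8,9}; col 2 has {4,7,9}; box has {1,4,5,7,9} → only 3 remains.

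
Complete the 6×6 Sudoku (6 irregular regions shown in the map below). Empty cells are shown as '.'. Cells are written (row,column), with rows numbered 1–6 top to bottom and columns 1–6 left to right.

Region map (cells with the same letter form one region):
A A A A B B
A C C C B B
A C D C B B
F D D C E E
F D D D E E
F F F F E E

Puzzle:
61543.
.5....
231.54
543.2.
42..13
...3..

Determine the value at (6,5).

4

(1,6) = 2: row 1 has {1,3,4,5,6}; col 6 has {3,4}; region has {3,4,5} → only 2 remains.
(2,1) = 3: row 2 has {5}; col 1 has {2,4,5,6}; region has {1,2,4,5,6} → only 3 remains.
(2,5) = 6: row 2 has {3,5}; col 5 has {1,2,3,5}; region has {2,3,4,5} → only 6 remains.
(2,6) = 1: row 2 has {3,5,6}; col 6 has {2,3,4}; region has {2,3,4,5,6} → only 1 remains.
(3,4) = 6: row 3 has {1,2,3,4,5}; col 4 has {3,4}; region has {3,5} → only 6 remains.
(4,4) = 1: row 4 has {2,3,4,5}; col 4 has {3,4,6}; region has {3,5,6} → only 1 remains.
(4,6) = 6: row 4 has {1,2,3,4,5}; col 6 has {1,2,3,4}; region has {1,2,3} → only 6 remains.
(5,3) = 6: row 5 has {1,2,3,4}; col 3 has {1,3,5}; region has {1,2,3,4} → only 6 remains.
(5,4) = 5: row 5 has {1,2,3,4,6}; col 4 has {1,3,4,6}; region has {1,2,3,4,6} → only 5 remains.
(6,1) = 1: row 6 has {3}; col 1 has {2,3,4,5,6}; region has {3,4,5} → only 1 remains.
(6,2) = 6: row 6 has {1,3}; col 2 has {1,2,3,4,5}; region has {1,3,4,5} → only 6 remains.
(6,3) = 2: row 6 has {1,3,6}; col 3 has {1,3,5,6}; region has {1,3,4,5,6} → only 2 remains.
(6,5) = 4: row 6 has {1,2,3,6}; col 5 has {1,2,3,5,6}; region has {1,2,3,6} → only 4 remains.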